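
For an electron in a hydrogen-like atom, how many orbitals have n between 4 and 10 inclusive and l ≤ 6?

273

For each n in the range, tally the orbitals obeying l ≤ 6:
n=4 → 16; n=5 → 25; n=6 → 36; n=7 → 49; n=8 → 49; n=9 → 49; n=10 → 49.
Total orbitals: 16 + 25 + 36 + 49 + 49 + 49 + 49 = 273.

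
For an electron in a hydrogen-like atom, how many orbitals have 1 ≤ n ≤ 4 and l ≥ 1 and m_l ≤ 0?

Count contributing orbitals for each principal shell:
n=2 → 2; n=3 → 5; n=4 → 9.
Total orbitals: 2 + 5 + 9 = 16.

16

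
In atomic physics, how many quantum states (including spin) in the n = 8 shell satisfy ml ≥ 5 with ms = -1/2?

The n = 8 shell has l = 0 through 7; check each.
Contributions: l=5 → 1; l=6 → 2; l=7 → 3.
Orbitals: 1 + 2 + 3 = 6. With ms fixed to a single value there is one state per orbital, giving 6 states.

6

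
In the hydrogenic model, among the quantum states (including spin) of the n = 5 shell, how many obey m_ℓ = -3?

Contributions: ℓ=3 → 1; ℓ=4 → 1.
Orbitals: 1 + 1 = 2. Each orbital carries two spin states, so 2 × 2 = 4 states.

4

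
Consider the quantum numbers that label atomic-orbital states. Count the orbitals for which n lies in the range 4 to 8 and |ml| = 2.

40

Go shell by shell, enumerating (l, ml) with |ml| = 2:
n=4 → 4; n=5 → 6; n=6 → 8; n=7 → 10; n=8 → 12.
Total orbitals: 4 + 6 + 8 + 10 + 12 = 40.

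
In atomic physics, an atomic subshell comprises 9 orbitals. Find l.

2l+1 = 9 gives l = 4.

l = 4 (g)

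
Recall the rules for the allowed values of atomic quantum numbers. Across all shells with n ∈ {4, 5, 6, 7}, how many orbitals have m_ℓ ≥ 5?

Treat each shell separately and count matching orbitals:
n=6 → 1; n=7 → 3.
Total orbitals: 1 + 3 = 4.

4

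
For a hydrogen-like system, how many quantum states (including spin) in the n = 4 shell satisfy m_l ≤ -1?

With n = 4 the allowed l are 0, 1, …, 3.
Orbitals with m_l ≤ -1, by l: l=1 → 1; l=2 → 2; l=3 → 3.
Orbitals: 1 + 2 + 3 = 6. Each orbital carries two spin states, so 6 × 2 = 12 states.

12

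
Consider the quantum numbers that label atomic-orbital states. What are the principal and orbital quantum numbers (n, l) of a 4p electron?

n = 4, l = 1

The leading integer gives n = 4; the letter 'p' means l = 1.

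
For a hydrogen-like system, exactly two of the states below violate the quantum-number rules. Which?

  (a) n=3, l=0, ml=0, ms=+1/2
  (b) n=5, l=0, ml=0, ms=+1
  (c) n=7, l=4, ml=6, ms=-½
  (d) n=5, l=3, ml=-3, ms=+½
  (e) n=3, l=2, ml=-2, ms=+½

(b) and (c)

(b) has ms = +1, but an electron's spin must be ±1/2.
(c) has |ml| = 6 > l = 4, violating −l ≤ ml ≤ l.
The remaining sets (a), (d), (e) satisfy all four rules.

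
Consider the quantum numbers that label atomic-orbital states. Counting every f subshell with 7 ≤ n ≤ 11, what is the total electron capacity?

An f subshell (l = 3) exists for every n ≥ 4, so shells n = 7, 8, 9, 10, 11 each contribute one — 5 subshells.
Since each f subshell holds 2(2·3+1) = 14 electrons, the total is 5 × 14 = 70.

70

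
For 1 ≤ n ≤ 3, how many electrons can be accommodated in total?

Total orbitals = 1² + 2² + 3² = 14. Doubling for spin gives 28 electrons.

28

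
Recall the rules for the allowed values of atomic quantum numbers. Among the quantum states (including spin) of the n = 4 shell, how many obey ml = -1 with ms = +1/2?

The n = 4 shell has l = 0 through 3; check each.
The (l, ml) pairs meeting ml = -1 give: l=1 → 1; l=2 → 1; l=3 → 1.
Orbitals: 1 + 1 + 1 = 3. With ms fixed to a single value there is one state per orbital, giving 3 states.

3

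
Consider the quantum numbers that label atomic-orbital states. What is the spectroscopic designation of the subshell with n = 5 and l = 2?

5d

l = 2 corresponds to the letter 'd', so the subshell is 5d.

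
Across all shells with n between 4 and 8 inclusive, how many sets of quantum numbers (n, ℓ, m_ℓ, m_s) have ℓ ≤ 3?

Count contributing orbitals for each principal shell:
n=4 → 16; n=5 → 16; n=6 → 16; n=7 → 16; n=8 → 16.
Orbitals: 16 + 16 + 16 + 16 + 16 = 80. Including both spin states (m_s = ±1/2) gives 2 × 80 = 160 states.

160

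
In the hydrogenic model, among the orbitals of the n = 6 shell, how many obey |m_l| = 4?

4

The n = 6 shell has l = 0 through 5; check each.
Orbitals with |m_l| = 4, by l: l=4 → 2; l=5 → 2.
Total orbitals: 2 + 2 = 4.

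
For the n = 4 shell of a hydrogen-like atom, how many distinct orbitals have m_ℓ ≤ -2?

3

The n = 4 shell has ℓ = 0 through 3; check each.
Contributions: ℓ=2 → 1; ℓ=3 → 2.
Total orbitals: 1 + 2 = 3.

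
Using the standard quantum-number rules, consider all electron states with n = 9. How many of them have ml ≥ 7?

Go through l = 0, …, 8 (the values permitted for n = 9).
The (l, ml) pairs meeting ml ≥ 7 give: l=7 → 1; l=8 → 2.
Orbitals: 1 + 2 = 3. Each orbital carries two spin states, so 3 × 2 = 6 states.

6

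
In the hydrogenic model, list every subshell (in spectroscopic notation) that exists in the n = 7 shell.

7s, 7p, 7d, 7f, 7g, 7h, 7i

For n = 7, ℓ runs from 0 to 6. In spectroscopic notation ℓ = 0,1,2,… ↔ s,p,d,f,g,h,i, so the subshells are 7s, 7p, 7d, 7f, 7g, 7h, 7i.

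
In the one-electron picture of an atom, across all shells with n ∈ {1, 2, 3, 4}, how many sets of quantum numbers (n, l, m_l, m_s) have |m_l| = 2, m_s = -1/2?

Work shell by shell — for each n, count the (l, m_l) pairs that satisfy |m_l| = 2:
n=3 → 2; n=4 → 4.
Orbitals: 2 + 4 = 6. With m_s fixed to -1/2 there is one state per orbital, so 6 states.

6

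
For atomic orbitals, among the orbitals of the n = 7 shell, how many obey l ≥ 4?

Contributions: l=4 → 9; l=5 → 11; l=6 → 13.
Total orbitals: 9 + 11 + 13 = 33.

33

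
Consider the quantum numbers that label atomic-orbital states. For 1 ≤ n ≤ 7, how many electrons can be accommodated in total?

280

Total orbitals = 1² + 2² + 3² + 4² + 5² + 6² + 7² = 140. Doubling for spin gives 280 electrons.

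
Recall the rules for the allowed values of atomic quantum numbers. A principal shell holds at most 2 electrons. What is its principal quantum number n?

2n² = 2 ⇒ n² = 1 ⇒ n = 1.

n = 1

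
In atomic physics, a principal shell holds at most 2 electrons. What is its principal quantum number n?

2n² = 2 ⇒ n² = 1 ⇒ n = 1.

n = 1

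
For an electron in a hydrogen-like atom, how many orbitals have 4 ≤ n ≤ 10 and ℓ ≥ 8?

53

Go shell by shell, enumerating (ℓ, m_ℓ) with ℓ ≥ 8:
n=9 → 17; n=10 → 36.
Total orbitals: 17 + 36 = 53.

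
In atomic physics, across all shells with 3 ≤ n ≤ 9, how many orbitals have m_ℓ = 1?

35

Treat each shell separately and count matching orbitals:
n=3 → 2; n=4 → 3; n=5 → 4; n=6 → 5; n=7 → 6; n=8 → 7; n=9 → 8.
Total orbitals: 2 + 3 + 4 + 5 + 6 + 7 + 8 = 35.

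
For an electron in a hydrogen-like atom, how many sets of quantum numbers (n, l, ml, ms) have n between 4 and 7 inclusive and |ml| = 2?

56

Treat each shell separately and count matching orbitals:
n=4 → 4; n=5 → 6; n=6 → 8; n=7 → 10.
Orbitals: 4 + 6 + 8 + 10 = 28. Including both spin states (ms = ±1/2) gives 2 × 28 = 56 states.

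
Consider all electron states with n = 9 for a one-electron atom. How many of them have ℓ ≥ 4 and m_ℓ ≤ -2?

Go through ℓ = 0, …, 8 (the values permitted for n = 9).
Orbitals with ℓ ≥ 4 and m_ℓ ≤ -2, by ℓ: ℓ=4 → 3; ℓ=5 → 4; ℓ=6 → 5; ℓ=7 → 6; ℓ=8 → 7.
Orbitals: 3 + 4 + 5 + 6 + 7 = 25. Each orbital carries two spin states, so 25 × 2 = 50 states.

50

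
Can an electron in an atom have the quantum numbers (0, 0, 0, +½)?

The principal quantum number must be a positive integer (n ≥ 1), but here n = 0.

Invalid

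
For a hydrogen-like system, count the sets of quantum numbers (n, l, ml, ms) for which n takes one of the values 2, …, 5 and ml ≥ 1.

40

Treat each shell separately and count matching orbitals:
n=2 → 1; n=3 → 3; n=4 → 6; n=5 → 10.
Orbitals: 1 + 3 + 6 + 10 = 20. Including both spin states (ms = ±1/2) gives 2 × 20 = 40 states.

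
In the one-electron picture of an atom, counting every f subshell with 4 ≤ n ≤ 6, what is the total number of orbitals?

An f subshell (l = 3) exists for every n ≥ 4, so shells n = 4, 5, 6 each contribute one — 3 subshells.
Since each f subshell has 2·3+1 = 7 orbitals, the total is 3 × 7 = 21.

21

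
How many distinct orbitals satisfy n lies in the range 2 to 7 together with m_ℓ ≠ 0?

112

For each n in the range, tally the orbitals obeying m_ℓ ≠ 0:
n=2 → 2; n=3 → 6; n=4 → 12; n=5 → 20; n=6 → 30; n=7 → 42.
Total orbitals: 2 + 6 + 12 + 20 + 30 + 42 = 112.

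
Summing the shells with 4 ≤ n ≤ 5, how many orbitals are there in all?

41

Shell n has n² orbitals: 4²=16 + 5²=25 = 41 orbitals.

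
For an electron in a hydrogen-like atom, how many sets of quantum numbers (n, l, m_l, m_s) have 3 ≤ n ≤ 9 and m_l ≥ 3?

Treat each shell separately and count matching orbitals:
n=4 → 1; n=5 → 3; n=6 → 6; n=7 → 10; n=8 → 15; n=9 → 21.
Orbitals: 1 + 3 + 6 + 10 + 15 + 21 = 56. Including both spin states (m_s = ±1/2) gives 2 × 56 = 112 states.

112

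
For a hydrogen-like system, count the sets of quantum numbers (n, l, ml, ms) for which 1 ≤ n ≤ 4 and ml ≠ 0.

40

Go shell by shell, enumerating (l, ml) with ml ≠ 0:
n=2 → 2; n=3 → 6; n=4 → 12.
Orbitals: 2 + 6 + 12 = 20. Including both spin states (ms = ±1/2) gives 2 × 20 = 40 states.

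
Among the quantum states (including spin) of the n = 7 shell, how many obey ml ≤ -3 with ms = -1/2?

10

Go through l = 0, …, 6 (the values permitted for n = 7).
Orbitals with ml ≤ -3, by l: l=3 → 1; l=4 → 2; l=5 → 3; l=6 → 4.
Orbitals: 1 + 2 + 3 + 4 = 10. With ms fixed to a single value there is one state per orbital, giving 10 states.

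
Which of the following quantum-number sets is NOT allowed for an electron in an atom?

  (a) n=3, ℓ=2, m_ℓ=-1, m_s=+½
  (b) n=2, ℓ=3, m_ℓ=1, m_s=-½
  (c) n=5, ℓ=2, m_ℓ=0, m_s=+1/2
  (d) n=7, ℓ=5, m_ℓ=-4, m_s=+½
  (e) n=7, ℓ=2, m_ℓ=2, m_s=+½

(b)

(b) has ℓ = 3 ≥ n = 2, violating 0 ≤ ℓ ≤ n−1.
The remaining sets (a), (c), (d), (e) satisfy all four rules.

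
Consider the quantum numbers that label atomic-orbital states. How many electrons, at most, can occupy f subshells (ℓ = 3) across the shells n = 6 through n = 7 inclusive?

28

An f subshell (ℓ = 3) exists for every n ≥ 4, so shells n = 6, 7 each contribute one — 2 subshells.
Since each f subshell holds 2(2·3+1) = 14 electrons, the total is 2 × 14 = 28.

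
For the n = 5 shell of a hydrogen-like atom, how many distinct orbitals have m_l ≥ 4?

1

Go through l = 0, …, 4 (the values permitted for n = 5).
Orbitals with m_l ≥ 4, by l: l=4 → 1.
Total orbitals: 1.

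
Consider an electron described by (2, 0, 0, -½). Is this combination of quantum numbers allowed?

n = 2 is a positive integer. l = 0 satisfies 0 ≤ l ≤ n−1 = 1. ml = 0 lies in the range −l … +l (here 0). ms = -1/2 is one of ±1/2.
All four constraints are satisfied.

Valid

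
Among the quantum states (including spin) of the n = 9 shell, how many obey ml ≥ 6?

For n = 9, l ranges over 0 … 8.
The (l, ml) pairs meeting ml ≥ 6 give: l=6 → 1; l=7 → 2; l=8 → 3.
Orbitals: 1 + 2 + 3 = 6. Each orbital carries two spin states, so 6 × 2 = 12 states.

12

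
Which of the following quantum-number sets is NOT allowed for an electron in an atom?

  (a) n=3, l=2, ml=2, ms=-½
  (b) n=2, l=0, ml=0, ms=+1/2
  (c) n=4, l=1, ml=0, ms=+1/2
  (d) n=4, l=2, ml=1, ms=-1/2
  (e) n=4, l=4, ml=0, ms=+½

(e)

(e) has l = 4 ≥ n = 4, violating 0 ≤ l ≤ n−1.
The remaining sets (a), (b), (c), (d) satisfy all four rules.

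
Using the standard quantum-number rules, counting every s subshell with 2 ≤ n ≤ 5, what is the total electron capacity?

An s subshell (ℓ = 0) exists for every n ≥ 1, so shells n = 2, 3, 4, 5 each contribute one — 4 subshells.
Since each s subshell holds 2(2·0+1) = 2 electrons, the total is 4 × 2 = 8.

8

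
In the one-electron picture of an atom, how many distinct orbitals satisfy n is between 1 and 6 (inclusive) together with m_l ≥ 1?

Work shell by shell — for each n, count the (l, m_l) pairs that satisfy m_l ≥ 1:
n=2 → 1; n=3 → 3; n=4 → 6; n=5 → 10; n=6 → 15.
Total orbitals: 1 + 3 + 6 + 10 + 15 = 35.

35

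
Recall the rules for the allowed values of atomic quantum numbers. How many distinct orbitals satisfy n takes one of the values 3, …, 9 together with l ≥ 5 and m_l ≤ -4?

Count contributing orbitals for each principal shell:
n=6 → 2; n=7 → 5; n=8 → 9; n=9 → 14.
Total orbitals: 2 + 5 + 9 + 14 = 30.

30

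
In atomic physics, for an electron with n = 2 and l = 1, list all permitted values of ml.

ml takes every integer from −l to +l. With l = 1 that gives the 3 values -1, 0, 1.

-1, 0, 1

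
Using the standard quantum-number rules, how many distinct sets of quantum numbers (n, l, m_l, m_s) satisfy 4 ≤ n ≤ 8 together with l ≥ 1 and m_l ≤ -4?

Count contributing orbitals for each principal shell:
n=5 → 1; n=6 → 3; n=7 → 6; n=8 → 10.
Orbitals: 1 + 3 + 6 + 10 = 20. Including both spin states (m_s = ±1/2) gives 2 × 20 = 40 states.

40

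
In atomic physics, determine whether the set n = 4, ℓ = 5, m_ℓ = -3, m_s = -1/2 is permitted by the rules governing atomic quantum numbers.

Not allowed

The orbital quantum number must satisfy 0 ≤ ℓ ≤ n−1. With n = 4 the allowed ℓ values are 0, 1, 2, 3, so ℓ = 5 is out of range.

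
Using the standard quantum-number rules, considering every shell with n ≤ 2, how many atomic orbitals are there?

5

Total orbitals = 1² + 2² = 5.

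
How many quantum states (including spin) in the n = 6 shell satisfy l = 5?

For n = 6, l ranges over 0 … 5.
Contributions: l=5 → 11.
Orbitals: 11. Each orbital carries two spin states, so 11 × 2 = 22 states.

22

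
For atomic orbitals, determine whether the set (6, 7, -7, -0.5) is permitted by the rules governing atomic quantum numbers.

The orbital quantum number must satisfy 0 ≤ l ≤ n−1. With n = 6 the allowed l values are 0, 1, 2, 3, 4, 5, so l = 7 is out of range.

No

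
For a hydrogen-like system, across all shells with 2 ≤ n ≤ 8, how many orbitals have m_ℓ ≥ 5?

Count contributing orbitals for each principal shell:
n=6 → 1; n=7 → 3; n=8 → 6.
Total orbitals: 1 + 3 + 6 = 10.

10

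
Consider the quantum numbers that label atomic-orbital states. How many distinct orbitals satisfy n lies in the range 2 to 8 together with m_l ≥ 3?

35

Go shell by shell, enumerating (l, m_l) with m_l ≥ 3:
n=4 → 1; n=5 → 3; n=6 → 6; n=7 → 10; n=8 → 15.
Total orbitals: 1 + 3 + 6 + 10 + 15 = 35.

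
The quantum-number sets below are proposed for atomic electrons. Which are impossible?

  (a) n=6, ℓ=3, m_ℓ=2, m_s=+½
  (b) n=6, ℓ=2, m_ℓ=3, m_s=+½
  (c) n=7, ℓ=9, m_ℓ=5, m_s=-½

(b) has |m_ℓ| = 3 > ℓ = 2, violating −ℓ ≤ m_ℓ ≤ ℓ.
(c) has ℓ = 9 ≥ n = 7, violating 0 ≤ ℓ ≤ n−1.
The remaining set (a) satisfies all four rules.

(b) and (c)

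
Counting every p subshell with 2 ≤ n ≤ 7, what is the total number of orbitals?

A p subshell (ℓ = 1) exists for every n ≥ 2, so shells n = 2, 3, 4, 5, 6, 7 each contribute one — 6 subshells.
Since each p subshell has 2·1+1 = 3 orbitals, the total is 6 × 3 = 18.

18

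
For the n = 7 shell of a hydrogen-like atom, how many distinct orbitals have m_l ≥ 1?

For n = 7, l ranges over 0 … 6.
Contributions: l=1 → 1; l=2 → 2; l=3 → 3; l=4 → 4; l=5 → 5; l=6 → 6.
Total orbitals: 1 + 2 + 3 + 4 + 5 + 6 = 21.

21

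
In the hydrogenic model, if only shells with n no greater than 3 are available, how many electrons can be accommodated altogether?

28

Total orbitals = 1² + 2² + 3² = 14. Doubling for spin gives 28 electrons.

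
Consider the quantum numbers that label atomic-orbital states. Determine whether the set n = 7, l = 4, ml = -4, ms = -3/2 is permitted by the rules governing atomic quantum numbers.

Invalid

The spin quantum number for an electron can only be ms = +1/2 or −1/2; ms = -3/2 is not one of those.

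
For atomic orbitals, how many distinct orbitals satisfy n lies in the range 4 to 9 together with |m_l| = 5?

Go shell by shell, enumerating (l, m_l) with |m_l| = 5:
n=6 → 2; n=7 → 4; n=8 → 6; n=9 → 8.
Total orbitals: 2 + 4 + 6 + 8 = 20.

20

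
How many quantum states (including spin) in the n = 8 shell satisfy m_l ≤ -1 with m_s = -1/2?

28

For n = 8, l ranges over 0 … 7.
Orbitals with m_l ≤ -1, by l: l=1 → 1; l=2 → 2; l=3 → 3; l=4 → 4; l=5 → 5; l=6 → 6; l=7 → 7.
Orbitals: 1 + 2 + 3 + 4 + 5 + 6 + 7 = 28. With m_s fixed to a single value there is one state per orbital, giving 28 states.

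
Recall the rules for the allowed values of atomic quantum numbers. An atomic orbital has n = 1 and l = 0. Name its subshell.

l = 0 corresponds to the letter 's', so the subshell is 1s.

1s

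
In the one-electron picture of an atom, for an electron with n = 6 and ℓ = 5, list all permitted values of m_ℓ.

-5, -4, -3, -2, -1, 0, 1, 2, 3, 4, 5

m_ℓ takes every integer from −ℓ to +ℓ. With ℓ = 5 that gives the 11 values -5, -4, -3, -2, -1, 0, 1, 2, 3, 4, 5.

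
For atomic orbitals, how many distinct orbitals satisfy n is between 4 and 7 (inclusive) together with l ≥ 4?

For each n in the range, tally the orbitals obeying l ≥ 4:
n=5 → 9; n=6 → 20; n=7 → 33.
Total orbitals: 9 + 20 + 33 = 62.

62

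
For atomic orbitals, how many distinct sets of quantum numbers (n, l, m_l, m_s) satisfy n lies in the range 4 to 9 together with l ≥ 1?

530

Per-shell orbital counts meeting the constraint:
n=4 → 15; n=5 → 24; n=6 → 35; n=7 → 48; n=8 → 63; n=9 → 80.
Orbitals: 15 + 24 + 35 + 48 + 63 + 80 = 265. Including both spin states (m_s = ±1/2) gives 2 × 265 = 530 states.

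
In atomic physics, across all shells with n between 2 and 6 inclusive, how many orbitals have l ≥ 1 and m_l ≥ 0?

50

Go shell by shell, enumerating (l, m_l) with l ≥ 1 and m_l ≥ 0:
n=2 → 2; n=3 → 5; n=4 → 9; n=5 → 14; n=6 → 20.
Total orbitals: 2 + 5 + 9 + 14 + 20 = 50.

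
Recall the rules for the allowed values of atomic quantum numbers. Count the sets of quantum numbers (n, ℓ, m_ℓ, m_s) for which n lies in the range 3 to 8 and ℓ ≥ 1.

Work shell by shell — for each n, count the (ℓ, m_ℓ) pairs that satisfy ℓ ≥ 1:
n=3 → 8; n=4 → 15; n=5 → 24; n=6 → 35; n=7 → 48; n=8 → 63.
Orbitals: 8 + 15 + 24 + 35 + 48 + 63 = 193. Including both spin states (m_s = ±1/2) gives 2 × 193 = 386 states.

386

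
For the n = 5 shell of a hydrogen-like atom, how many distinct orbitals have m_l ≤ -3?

With n = 5 the allowed l are 0, 1, …, 4.
Orbitals with m_l ≤ -3, by l: l=3 → 1; l=4 → 2.
Total orbitals: 1 + 2 = 3.

3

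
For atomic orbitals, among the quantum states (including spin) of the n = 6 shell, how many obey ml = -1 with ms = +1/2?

5

Go through l = 0, …, 5 (the values permitted for n = 6).
Per l-value: l=1 → 1; l=2 → 1; l=3 → 1; l=4 → 1; l=5 → 1.
Orbitals: 1 + 1 + 1 + 1 + 1 = 5. With ms fixed to a single value there is one state per orbital, giving 5 states.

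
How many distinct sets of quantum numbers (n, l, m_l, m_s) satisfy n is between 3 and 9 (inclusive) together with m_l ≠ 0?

Per-shell orbital counts meeting the constraint:
n=3 → 6; n=4 → 12; n=5 → 20; n=6 → 30; n=7 → 42; n=8 → 56; n=9 → 72.
Orbitals: 6 + 12 + 20 + 30 + 42 + 56 + 72 = 238. Including both spin states (m_s = ±1/2) gives 2 × 238 = 476 states.

476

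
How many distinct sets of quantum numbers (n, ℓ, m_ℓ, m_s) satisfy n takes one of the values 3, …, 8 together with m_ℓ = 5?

12

Count contributing orbitals for each principal shell:
n=6 → 1; n=7 → 2; n=8 → 3.
Orbitals: 1 + 2 + 3 = 6. Including both spin states (m_s = ±1/2) gives 2 × 6 = 12 states.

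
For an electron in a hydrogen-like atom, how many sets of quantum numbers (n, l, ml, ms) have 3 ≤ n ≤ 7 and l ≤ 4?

Treat each shell separately and count matching orbitals:
n=3 → 9; n=4 → 16; n=5 → 25; n=6 → 25; n=7 → 25.
Orbitals: 9 + 16 + 25 + 25 + 25 = 100. Including both spin states (ms = ±1/2) gives 2 × 100 = 200 states.

200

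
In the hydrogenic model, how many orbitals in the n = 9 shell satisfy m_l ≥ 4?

The n = 9 shell has l = 0 through 8; check each.
Contributions: l=4 → 1; l=5 → 2; l=6 → 3; l=7 → 4; l=8 → 5.
Total orbitals: 1 + 2 + 3 + 4 + 5 = 15.

15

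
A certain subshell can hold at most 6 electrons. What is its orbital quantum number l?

2(2l+1) = 6 ⇒ 2l+1 = 3 ⇒ l = 1.

l = 1 (p)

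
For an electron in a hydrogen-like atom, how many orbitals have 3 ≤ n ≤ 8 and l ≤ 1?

24

Per-shell orbital counts meeting the constraint:
n=3 → 4; n=4 → 4; n=5 → 4; n=6 → 4; n=7 → 4; n=8 → 4.
Total orbitals: 4 + 4 + 4 + 4 + 4 + 4 = 24.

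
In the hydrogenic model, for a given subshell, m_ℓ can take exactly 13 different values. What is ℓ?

ℓ = 6 (i)

m_ℓ ranges over 2ℓ+1 integers, so 2ℓ+1 = 13 ⇒ ℓ = 6.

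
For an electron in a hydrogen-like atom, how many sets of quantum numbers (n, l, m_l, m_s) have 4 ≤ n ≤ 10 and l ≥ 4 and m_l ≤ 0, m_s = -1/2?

Per-shell orbital counts meeting the constraint:
n=5 → 5; n=6 → 11; n=7 → 18; n=8 → 26; n=9 → 35; n=10 → 45.
Orbitals: 5 + 11 + 18 + 26 + 35 + 45 = 140. With m_s fixed to -1/2 there is one state per orbital, so 140 states.

140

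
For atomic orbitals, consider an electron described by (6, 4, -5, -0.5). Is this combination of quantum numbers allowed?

Not allowed

The magnetic quantum number must satisfy −l ≤ ml ≤ l. With l = 4, ml can only be -4, -3, -2, -1, 0, 1, 2, 3, 4, so ml = -5 is forbidden.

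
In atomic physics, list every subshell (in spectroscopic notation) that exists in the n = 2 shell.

For n = 2, l runs from 0 to 1. In spectroscopic notation l = 0,1,2,… ↔ s,p,d,f,g,h,i, so the subshells are 2s, 2p.

2s, 2p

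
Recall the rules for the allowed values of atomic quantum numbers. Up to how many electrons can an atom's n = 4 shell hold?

A shell holds 2n² electrons: 2 × 4² = 2 × 16 = 32.

32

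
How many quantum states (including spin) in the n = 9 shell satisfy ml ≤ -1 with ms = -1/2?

Orbitals with ml ≤ -1, by l: l=1 → 1; l=2 → 2; l=3 → 3; l=4 → 4; l=5 → 5; l=6 → 6; l=7 → 7; l=8 → 8.
Orbitals: 1 + 2 + 3 + 4 + 5 + 6 + 7 + 8 = 36. With ms fixed to a single value there is one state per orbital, giving 36 states.

36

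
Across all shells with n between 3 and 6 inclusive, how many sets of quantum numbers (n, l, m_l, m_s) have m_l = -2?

Treat each shell separately and count matching orbitals:
n=3 → 1; n=4 → 2; n=5 → 3; n=6 → 4.
Orbitals: 1 + 2 + 3 + 4 = 10. Including both spin states (m_s = ±1/2) gives 2 × 10 = 20 states.

20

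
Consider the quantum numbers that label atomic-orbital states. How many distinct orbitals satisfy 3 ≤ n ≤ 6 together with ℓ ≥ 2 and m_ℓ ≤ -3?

10

Treat each shell separately and count matching orbitals:
n=4 → 1; n=5 → 3; n=6 → 6.
Total orbitals: 1 + 3 + 6 = 10.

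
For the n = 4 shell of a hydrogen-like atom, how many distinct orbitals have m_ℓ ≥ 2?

Orbitals with m_ℓ ≥ 2, by ℓ: ℓ=2 → 1; ℓ=3 → 2.
Total orbitals: 1 + 2 = 3.

3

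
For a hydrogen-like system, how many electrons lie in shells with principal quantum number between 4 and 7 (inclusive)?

252

Shell n has n² orbitals: 4²=16 + 5²=25 + 6²=36 + 7²=49 = 126 orbitals.
Two spin states per orbital: 2 × 126 = 252 electrons.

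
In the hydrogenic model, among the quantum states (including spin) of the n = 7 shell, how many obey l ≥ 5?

With n = 7 the allowed l are 0, 1, …, 6.
Orbitals with l ≥ 5, by l: l=5 → 11; l=6 → 13.
Orbitals: 11 + 13 = 24. Each orbital carries two spin states, so 24 × 2 = 48 states.

48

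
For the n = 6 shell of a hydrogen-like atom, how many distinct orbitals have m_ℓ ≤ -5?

1

Go through ℓ = 0, …, 5 (the values permitted for n = 6).
Contributions: ℓ=5 → 1.
Total orbitals: 1.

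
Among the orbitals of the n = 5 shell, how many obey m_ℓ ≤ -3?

3

With n = 5 the allowed ℓ are 0, 1, …, 4.
Contributions: ℓ=3 → 1; ℓ=4 → 2.
Total orbitals: 1 + 2 = 3.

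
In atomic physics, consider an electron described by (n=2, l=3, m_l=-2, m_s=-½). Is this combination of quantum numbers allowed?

The orbital quantum number must satisfy 0 ≤ l ≤ n−1. With n = 2 the allowed l values are 0, 1, so l = 3 is out of range.

Not allowed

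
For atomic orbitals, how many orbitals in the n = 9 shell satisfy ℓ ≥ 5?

For n = 9, ℓ ranges over 0 … 8.
Contributions: ℓ=5 → 11; ℓ=6 → 13; ℓ=7 → 15; ℓ=8 → 17.
Total orbitals: 11 + 13 + 15 + 17 = 56.

56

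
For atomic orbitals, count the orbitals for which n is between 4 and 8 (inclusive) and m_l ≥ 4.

20

Work shell by shell — for each n, count the (l, m_l) pairs that satisfy m_l ≥ 4:
n=5 → 1; n=6 → 3; n=7 → 6; n=8 → 10.
Total orbitals: 1 + 3 + 6 + 10 = 20.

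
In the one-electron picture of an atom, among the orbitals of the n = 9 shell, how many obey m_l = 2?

With n = 9 the allowed l are 0, 1, …, 8.
Contributions: l=2 → 1; l=3 → 1; l=4 → 1; l=5 → 1; l=6 → 1; l=7 → 1; l=8 → 1.
Total orbitals: 1 + 1 + 1 + 1 + 1 + 1 + 1 = 7.

7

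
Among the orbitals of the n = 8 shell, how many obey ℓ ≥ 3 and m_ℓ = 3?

Go through ℓ = 0, …, 7 (the values permitted for n = 8).
Orbitals with ℓ ≥ 3 and m_ℓ = 3, by ℓ: ℓ=3 → 1; ℓ=4 → 1; ℓ=5 → 1; ℓ=6 → 1; ℓ=7 → 1.
Total orbitals: 1 + 1 + 1 + 1 + 1 = 5.

5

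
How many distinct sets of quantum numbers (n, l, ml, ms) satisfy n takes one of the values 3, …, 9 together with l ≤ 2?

126

Count contributing orbitals for each principal shell:
n=3 → 9; n=4 → 9; n=5 → 9; n=6 → 9; n=7 → 9; n=8 → 9; n=9 → 9.
Orbitals: 9 + 9 + 9 + 9 + 9 + 9 + 9 = 63. Including both spin states (ms = ±1/2) gives 2 × 63 = 126 states.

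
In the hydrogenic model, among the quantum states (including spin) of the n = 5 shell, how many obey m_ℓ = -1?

For n = 5, ℓ ranges over 0 … 4.
The (ℓ, m_ℓ) pairs meeting m_ℓ = -1 give: ℓ=1 → 1; ℓ=2 → 1; ℓ=3 → 1; ℓ=4 → 1.
Orbitals: 1 + 1 + 1 + 1 = 4. Each orbital carries two spin states, so 4 × 2 = 8 states.

8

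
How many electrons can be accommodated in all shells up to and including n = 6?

Total orbitals = 1² + 2² + 3² + 4² + 5² + 6² = 91. Doubling for spin gives 182 electrons.

182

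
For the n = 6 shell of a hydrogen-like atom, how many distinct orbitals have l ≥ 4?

20

Go through l = 0, …, 5 (the values permitted for n = 6).
Orbitals with l ≥ 4, by l: l=4 → 9; l=5 → 11.
Total orbitals: 9 + 11 = 20.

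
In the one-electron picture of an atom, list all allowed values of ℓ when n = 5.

ℓ is an integer with 0 ≤ ℓ ≤ n−1, so for n = 5: ℓ = 0, 1, 2, 3, 4.

0, 1, 2, 3, 4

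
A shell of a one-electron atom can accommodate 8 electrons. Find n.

2n² = 8 ⇒ n² = 4 ⇒ n = 2.

n = 2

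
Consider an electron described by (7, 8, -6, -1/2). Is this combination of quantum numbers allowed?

No

The orbital quantum number must satisfy 0 ≤ l ≤ n−1. With n = 7 the allowed l values are 0, 1, 2, 3, 4, 5, 6, so l = 8 is out of range.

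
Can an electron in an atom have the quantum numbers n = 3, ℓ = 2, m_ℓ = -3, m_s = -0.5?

The magnetic quantum number must satisfy −ℓ ≤ m_ℓ ≤ ℓ. With ℓ = 2, m_ℓ can only be -2, -1, 0, 1, 2, so m_ℓ = -3 is forbidden.

No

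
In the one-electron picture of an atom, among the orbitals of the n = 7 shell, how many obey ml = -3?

For n = 7, l ranges over 0 … 6.
Per l-value: l=3 → 1; l=4 → 1; l=5 → 1; l=6 → 1.
Total orbitals: 1 + 1 + 1 + 1 = 4.

4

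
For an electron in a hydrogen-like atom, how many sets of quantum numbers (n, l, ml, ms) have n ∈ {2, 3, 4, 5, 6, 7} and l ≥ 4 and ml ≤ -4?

20

Treat each shell separately and count matching orbitals:
n=5 → 1; n=6 → 3; n=7 → 6.
Orbitals: 1 + 3 + 6 = 10. Including both spin states (ms = ±1/2) gives 2 × 10 = 20 states.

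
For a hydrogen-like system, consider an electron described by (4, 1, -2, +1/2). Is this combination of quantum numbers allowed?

No

The magnetic quantum number must satisfy −l ≤ ml ≤ l. With l = 1, ml can only be -1, 0, 1, so ml = -2 is forbidden.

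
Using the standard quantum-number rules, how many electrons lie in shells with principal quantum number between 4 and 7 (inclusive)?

Shell n has n² orbitals: 4²=16 + 5²=25 + 6²=36 + 7²=49 = 126 orbitals.
Two spin states per orbital: 2 × 126 = 252 electrons.

252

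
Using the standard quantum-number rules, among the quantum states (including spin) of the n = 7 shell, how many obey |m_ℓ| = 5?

8

The n = 7 shell has ℓ = 0 through 6; check each.
Orbitals with |m_ℓ| = 5, by ℓ: ℓ=5 → 2; ℓ=6 → 2.
Orbitals: 2 + 2 = 4. Each orbital carries two spin states, so 4 × 2 = 8 states.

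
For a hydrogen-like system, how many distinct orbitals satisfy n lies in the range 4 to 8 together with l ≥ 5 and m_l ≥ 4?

16

Per-shell orbital counts meeting the constraint:
n=6 → 2; n=7 → 5; n=8 → 9.
Total orbitals: 2 + 5 + 9 = 16.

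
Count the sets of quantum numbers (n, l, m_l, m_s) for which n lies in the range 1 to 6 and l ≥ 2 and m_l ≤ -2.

40

Per-shell orbital counts meeting the constraint:
n=3 → 1; n=4 → 3; n=5 → 6; n=6 → 10.
Orbitals: 1 + 3 + 6 + 10 = 20. Including both spin states (m_s = ±1/2) gives 2 × 20 = 40 states.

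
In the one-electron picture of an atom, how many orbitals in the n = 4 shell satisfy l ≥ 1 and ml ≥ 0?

With n = 4 the allowed l are 0, 1, …, 3.
Contributions: l=1 → 2; l=2 → 3; l=3 → 4.
Total orbitals: 2 + 3 + 4 = 9.

9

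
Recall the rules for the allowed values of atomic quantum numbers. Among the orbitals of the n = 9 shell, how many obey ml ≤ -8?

Go through l = 0, …, 8 (the values permitted for n = 9).
Per l-value: l=8 → 1.
Total orbitals: 1.

1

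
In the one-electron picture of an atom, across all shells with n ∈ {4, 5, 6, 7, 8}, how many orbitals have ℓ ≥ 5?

Per-shell orbital counts meeting the constraint:
n=6 → 11; n=7 → 24; n=8 → 39.
Total orbitals: 11 + 24 + 39 = 74.

74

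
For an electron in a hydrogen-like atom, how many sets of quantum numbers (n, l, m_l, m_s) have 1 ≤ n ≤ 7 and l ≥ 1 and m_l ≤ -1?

For each n in the range, tally the orbitals obeying l ≥ 1 and m_l ≤ -1:
n=2 → 1; n=3 → 3; n=4 → 6; n=5 → 10; n=6 → 15; n=7 → 21.
Orbitals: 1 + 3 + 6 + 10 + 15 + 21 = 56. Including both spin states (m_s = ±1/2) gives 2 × 56 = 112 states.

112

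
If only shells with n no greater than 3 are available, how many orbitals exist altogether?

Total orbitals = 1² + 2² + 3² = 14.

14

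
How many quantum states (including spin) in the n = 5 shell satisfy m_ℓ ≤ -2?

With n = 5 the allowed ℓ are 0, 1, …, 4.
Per ℓ-value: ℓ=2 → 1; ℓ=3 → 2; ℓ=4 → 3.
Orbitals: 1 + 2 + 3 = 6. Each orbital carries two spin states, so 6 × 2 = 12 states.

12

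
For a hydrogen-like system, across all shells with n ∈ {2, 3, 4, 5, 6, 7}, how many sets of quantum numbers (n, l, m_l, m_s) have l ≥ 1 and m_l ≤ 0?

Per-shell orbital counts meeting the constraint:
n=2 → 2; n=3 → 5; n=4 → 9; n=5 → 14; n=6 → 20; n=7 → 27.
Orbitals: 2 + 5 + 9 + 14 + 20 + 27 = 77. Including both spin states (m_s = ±1/2) gives 2 × 77 = 154 states.

154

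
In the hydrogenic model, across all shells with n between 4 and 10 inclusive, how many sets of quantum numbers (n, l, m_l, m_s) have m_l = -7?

12

Per-shell orbital counts meeting the constraint:
n=8 → 1; n=9 → 2; n=10 → 3.
Orbitals: 1 + 2 + 3 = 6. Including both spin states (m_s = ±1/2) gives 2 × 6 = 12 states.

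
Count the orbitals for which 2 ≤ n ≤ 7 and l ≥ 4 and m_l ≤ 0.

34

Treat each shell separately and count matching orbitals:
n=5 → 5; n=6 → 11; n=7 → 18.
Total orbitals: 5 + 11 + 18 = 34.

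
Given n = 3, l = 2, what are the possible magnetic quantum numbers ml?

-2, -1, 0, 1, 2

ml takes every integer from −l to +l. With l = 2 that gives the 5 values -2, -1, 0, 1, 2.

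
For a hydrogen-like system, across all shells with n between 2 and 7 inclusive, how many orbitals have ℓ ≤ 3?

77

Treat each shell separately and count matching orbitals:
n=2 → 4; n=3 → 9; n=4 → 16; n=5 → 16; n=6 → 16; n=7 → 16.
Total orbitals: 4 + 9 + 16 + 16 + 16 + 16 = 77.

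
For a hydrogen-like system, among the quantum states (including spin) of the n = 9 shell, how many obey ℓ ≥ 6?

90

The n = 9 shell has ℓ = 0 through 8; check each.
Per ℓ-value: ℓ=6 → 13; ℓ=7 → 15; ℓ=8 → 17.
Orbitals: 13 + 15 + 17 = 45. Each orbital carries two spin states, so 45 × 2 = 90 states.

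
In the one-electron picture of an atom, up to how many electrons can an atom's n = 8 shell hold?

128

A shell holds 2n² electrons: 2 × 8² = 2 × 64 = 128.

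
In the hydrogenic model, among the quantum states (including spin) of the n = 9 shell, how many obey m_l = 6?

6

Go through l = 0, …, 8 (the values permitted for n = 9).
Per l-value: l=6 → 1; l=7 → 1; l=8 → 1.
Orbitals: 1 + 1 + 1 = 3. Each orbital carries two spin states, so 3 × 2 = 6 states.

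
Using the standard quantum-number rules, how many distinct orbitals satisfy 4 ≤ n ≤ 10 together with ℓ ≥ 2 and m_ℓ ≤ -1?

154

For each n in the range, tally the orbitals obeying ℓ ≥ 2 and m_ℓ ≤ -1:
n=4 → 5; n=5 → 9; n=6 → 14; n=7 → 20; n=8 → 27; n=9 → 35; n=10 → 44.
Total orbitals: 5 + 9 + 14 + 20 + 27 + 35 + 44 = 154.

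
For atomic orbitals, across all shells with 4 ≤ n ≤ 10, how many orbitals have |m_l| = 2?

70

Per-shell orbital counts meeting the constraint:
n=4 → 4; n=5 → 6; n=6 → 8; n=7 → 10; n=8 → 12; n=9 → 14; n=10 → 16.
Total orbitals: 4 + 6 + 8 + 10 + 12 + 14 + 16 = 70.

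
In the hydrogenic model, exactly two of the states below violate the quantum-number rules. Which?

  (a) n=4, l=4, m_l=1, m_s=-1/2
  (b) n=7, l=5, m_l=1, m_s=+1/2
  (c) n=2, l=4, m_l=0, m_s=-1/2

(a) has l = 4 ≥ n = 4, violating 0 ≤ l ≤ n−1.
(c) has l = 4 ≥ n = 2, violating 0 ≤ l ≤ n−1.
The remaining set (b) satisfies all four rules.

(a) and (c)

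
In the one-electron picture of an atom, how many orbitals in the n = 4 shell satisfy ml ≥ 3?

1

Go through l = 0, …, 3 (the values permitted for n = 4).
Per l-value: l=3 → 1.
Total orbitals: 1.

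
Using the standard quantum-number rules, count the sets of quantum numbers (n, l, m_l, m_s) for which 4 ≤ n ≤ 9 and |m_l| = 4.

Per-shell orbital counts meeting the constraint:
n=5 → 2; n=6 → 4; n=7 → 6; n=8 → 8; n=9 → 10.
Orbitals: 2 + 4 + 6 + 8 + 10 = 30. Including both spin states (m_s = ±1/2) gives 2 × 30 = 60 states.

60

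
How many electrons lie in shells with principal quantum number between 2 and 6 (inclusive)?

Shell n has n² orbitals: 2²=4 + 3²=9 + 4²=16 + 5²=25 + 6²=36 = 90 orbitals.
Two spin states per orbital: 2 × 90 = 180 electrons.

180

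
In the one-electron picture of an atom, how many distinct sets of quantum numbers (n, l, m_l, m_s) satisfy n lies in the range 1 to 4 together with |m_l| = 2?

Treat each shell separately and count matching orbitals:
n=3 → 2; n=4 → 4.
Orbitals: 2 + 4 = 6. Including both spin states (m_s = ±1/2) gives 2 × 6 = 12 states.

12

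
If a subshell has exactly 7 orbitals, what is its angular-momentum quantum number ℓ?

ℓ = 3 (f)

2ℓ+1 = 7 gives ℓ = 3.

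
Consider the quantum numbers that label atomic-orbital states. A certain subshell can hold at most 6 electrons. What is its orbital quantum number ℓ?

ℓ = 1

2(2ℓ+1) = 6 ⇒ 2ℓ+1 = 3 ⇒ ℓ = 1.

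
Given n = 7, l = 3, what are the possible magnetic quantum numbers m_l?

-3, -2, -1, 0, 1, 2, 3

m_l takes every integer from −l to +l. With l = 3 that gives the 7 values -3, -2, -1, 0, 1, 2, 3.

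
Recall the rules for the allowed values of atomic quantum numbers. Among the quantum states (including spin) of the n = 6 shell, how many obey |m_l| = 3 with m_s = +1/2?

For n = 6, l ranges over 0 … 5.
Per l-value: l=3 → 2; l=4 → 2; l=5 → 2.
Orbitals: 2 + 2 + 2 = 6. With m_s fixed to a single value there is one state per orbital, giving 6 states.

6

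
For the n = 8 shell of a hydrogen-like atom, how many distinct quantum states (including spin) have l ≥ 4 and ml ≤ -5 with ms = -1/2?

Go through l = 0, …, 7 (the values permitted for n = 8).
Contributions: l=5 → 1; l=6 → 2; l=7 → 3.
Orbitals: 1 + 2 + 3 = 6. With ms fixed to a single value there is one state per orbital, giving 6 states.

6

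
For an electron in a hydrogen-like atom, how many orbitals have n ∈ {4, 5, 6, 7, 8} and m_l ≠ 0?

Work shell by shell — for each n, count the (l, m_l) pairs that satisfy m_l ≠ 0:
n=4 → 12; n=5 → 20; n=6 → 30; n=7 → 42; n=8 → 56.
Total orbitals: 12 + 20 + 30 + 42 + 56 = 160.

160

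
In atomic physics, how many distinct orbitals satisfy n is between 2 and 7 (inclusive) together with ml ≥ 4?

Treat each shell separately and count matching orbitals:
n=5 → 1; n=6 → 3; n=7 → 6.
Total orbitals: 1 + 3 + 6 = 10.

10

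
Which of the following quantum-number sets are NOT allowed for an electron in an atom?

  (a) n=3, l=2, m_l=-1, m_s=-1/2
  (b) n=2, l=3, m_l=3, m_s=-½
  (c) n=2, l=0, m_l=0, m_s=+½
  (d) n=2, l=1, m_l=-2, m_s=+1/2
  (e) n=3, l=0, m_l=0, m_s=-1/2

(b) and (d)

(b) has l = 3 ≥ n = 2, violating 0 ≤ l ≤ n−1.
(d) has |m_l| = 2 > l = 1, violating −l ≤ m_l ≤ l.
The remaining sets (a), (c), (e) satisfy all four rules.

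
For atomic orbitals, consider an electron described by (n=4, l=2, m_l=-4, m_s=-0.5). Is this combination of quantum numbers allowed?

Not allowed

The magnetic quantum number must satisfy −l ≤ m_l ≤ l. With l = 2, m_l can only be -2, -1, 0, 1, 2, so m_l = -4 is forbidden.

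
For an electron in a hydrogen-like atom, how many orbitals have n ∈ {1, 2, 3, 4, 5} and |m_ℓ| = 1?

20

Count contributing orbitals for each principal shell:
n=2 → 2; n=3 → 4; n=4 → 6; n=5 → 8.
Total orbitals: 2 + 4 + 6 + 8 = 20.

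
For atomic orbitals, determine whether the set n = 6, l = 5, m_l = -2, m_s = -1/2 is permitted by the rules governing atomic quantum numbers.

n = 6 is a positive integer. l = 5 satisfies 0 ≤ l ≤ n−1 = 5. m_l = -2 lies in the range −l … +l (here −5 … 5). m_s = -1/2 is one of ±1/2.
All four constraints are satisfied.

Valid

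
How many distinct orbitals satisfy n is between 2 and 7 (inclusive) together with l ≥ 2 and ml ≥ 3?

20

Count contributing orbitals for each principal shell:
n=4 → 1; n=5 → 3; n=6 → 6; n=7 → 10.
Total orbitals: 1 + 3 + 6 + 10 = 20.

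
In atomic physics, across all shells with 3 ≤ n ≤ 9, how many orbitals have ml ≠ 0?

Treat each shell separately and count matching orbitals:
n=3 → 6; n=4 → 12; n=5 → 20; n=6 → 30; n=7 → 42; n=8 → 56; n=9 → 72.
Total orbitals: 6 + 12 + 20 + 30 + 42 + 56 + 72 = 238.

238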